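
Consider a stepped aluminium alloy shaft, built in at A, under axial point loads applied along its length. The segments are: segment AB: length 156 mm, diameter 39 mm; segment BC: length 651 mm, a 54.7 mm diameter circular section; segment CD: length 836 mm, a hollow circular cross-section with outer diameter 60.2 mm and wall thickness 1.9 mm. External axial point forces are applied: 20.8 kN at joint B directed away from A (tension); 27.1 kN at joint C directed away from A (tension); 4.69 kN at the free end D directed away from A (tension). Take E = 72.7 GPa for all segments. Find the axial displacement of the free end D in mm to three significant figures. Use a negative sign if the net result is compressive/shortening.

Internal axial forces (sectioning from the free end, tension +): N_CD = 4.69 kN, N_BC = 31.79 kN, N_AB = 52.59 kN.
A_AB = 1195 mm².
A_BC = 2350 mm².
A_CD = 348 mm².
δ_AB = 52590·156/(1195·72700) = 0.09447 mm
δ_BC = 31790·651/(2350·72700) = 0.1211 mm
δ_CD = 4690·836/(348·72700) = 0.155 mm
δ = Σδ_i = 0.3706 mm.

0.371 mm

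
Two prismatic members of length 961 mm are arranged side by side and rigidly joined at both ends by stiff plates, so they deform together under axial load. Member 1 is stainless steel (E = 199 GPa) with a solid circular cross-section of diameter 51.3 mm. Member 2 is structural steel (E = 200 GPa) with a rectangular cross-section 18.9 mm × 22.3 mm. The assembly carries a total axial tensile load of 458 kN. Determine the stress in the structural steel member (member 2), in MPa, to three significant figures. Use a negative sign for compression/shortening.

A_1 = 2067 mm².
A_2 = 421.5 mm².
Equal strain + equilibrium ⇒ each member carries load in proportion to AE: A₁E₁ = 411300000 N, A₂E₂ = 84290000 N, ΣAE = 495600000 N.
σ₂ = P·E₂/ΣAE = 458000·200000/495600000 = 184.8 MPa.

185 MPa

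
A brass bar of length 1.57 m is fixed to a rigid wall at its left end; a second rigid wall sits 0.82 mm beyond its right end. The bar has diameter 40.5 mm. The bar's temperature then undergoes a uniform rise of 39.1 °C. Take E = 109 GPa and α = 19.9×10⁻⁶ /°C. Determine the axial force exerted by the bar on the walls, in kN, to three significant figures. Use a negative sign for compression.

Free thermal expansion αLΔT = 19.9e-6 · 1570 · 39.1 = 1.222 mm.
The walls engage after the gap closes; constrained expansion = 1.222 − 0.82 = 0.4016 mm.
The walls impose strain ε = −(0.4016)/1570 = -2.5580e-04; σ = Eε = 109000 · -2.5580e-04 = -27.88 MPa.
Wall reaction R = σ·A = -27.88·1288 = -35920 N = -35.92 kN.

-35.9 kN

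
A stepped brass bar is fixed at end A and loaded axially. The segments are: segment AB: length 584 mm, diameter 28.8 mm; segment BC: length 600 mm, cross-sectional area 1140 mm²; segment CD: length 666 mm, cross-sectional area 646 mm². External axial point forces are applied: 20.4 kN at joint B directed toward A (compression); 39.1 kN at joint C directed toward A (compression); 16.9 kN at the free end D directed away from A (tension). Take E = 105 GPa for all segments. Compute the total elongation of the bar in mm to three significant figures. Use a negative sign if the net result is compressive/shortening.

-0.309 mm

Internal axial forces (sectioning from the free end, tension +): N_CD = 16.9 kN, N_BC = -22.2 kN, N_AB = -42.6 kN.
A_AB = 651.4 mm².
δ_AB = -42600·584/(651.4·105000) = -0.3637 mm
δ_BC = -22200·600/(1140·105000) = -0.1113 mm
δ_CD = 16900·666/(646·105000) = 0.1659 mm
δ = Σδ_i = -0.3091 mm.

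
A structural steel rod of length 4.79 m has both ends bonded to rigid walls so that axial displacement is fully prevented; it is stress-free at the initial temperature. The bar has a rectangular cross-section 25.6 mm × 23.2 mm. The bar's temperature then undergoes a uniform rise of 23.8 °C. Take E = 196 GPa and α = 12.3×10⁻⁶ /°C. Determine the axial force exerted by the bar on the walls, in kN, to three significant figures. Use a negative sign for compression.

-34.1 kN

Free thermal expansion αLΔT = 12.3e-6 · 4790 · 23.8 = 1.402 mm.
The walls impose strain ε = −(1.402)/4790 = -2.9274e-04; σ = Eε = 196000 · -2.9274e-04 = -57.38 MPa.
Wall reaction R = σ·A = -57.38·593.9 = -34080 N = -34.08 kN.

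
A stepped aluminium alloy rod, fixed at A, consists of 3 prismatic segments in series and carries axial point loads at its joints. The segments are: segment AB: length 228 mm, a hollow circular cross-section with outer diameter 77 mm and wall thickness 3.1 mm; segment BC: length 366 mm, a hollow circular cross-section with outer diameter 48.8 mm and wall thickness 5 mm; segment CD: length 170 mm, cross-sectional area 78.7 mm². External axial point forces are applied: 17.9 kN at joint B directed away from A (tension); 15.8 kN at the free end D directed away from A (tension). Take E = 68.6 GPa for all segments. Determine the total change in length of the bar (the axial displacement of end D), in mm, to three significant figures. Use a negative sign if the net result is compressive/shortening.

0.776 mm

Internal axial forces (sectioning from the free end, tension +): N_CD = 15.8 kN, N_BC = 15.8 kN, N_AB = 33.7 kN.
A_AB = 719.7 mm².
A_BC = 688 mm².
δ_AB = 33700·228/(719.7·68600) = 0.1556 mm
δ_BC = 15800·366/(688·68600) = 0.1225 mm
δ_CD = 15800·170/(78.7·68600) = 0.4975 mm
δ = Σδ_i = 0.7757 mm.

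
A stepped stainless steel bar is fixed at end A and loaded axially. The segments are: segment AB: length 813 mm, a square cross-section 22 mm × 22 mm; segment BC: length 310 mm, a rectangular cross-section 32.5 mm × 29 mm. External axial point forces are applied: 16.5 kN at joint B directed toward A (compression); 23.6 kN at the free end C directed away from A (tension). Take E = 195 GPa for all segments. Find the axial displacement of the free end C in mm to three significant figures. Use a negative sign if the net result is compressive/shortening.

0.101 mm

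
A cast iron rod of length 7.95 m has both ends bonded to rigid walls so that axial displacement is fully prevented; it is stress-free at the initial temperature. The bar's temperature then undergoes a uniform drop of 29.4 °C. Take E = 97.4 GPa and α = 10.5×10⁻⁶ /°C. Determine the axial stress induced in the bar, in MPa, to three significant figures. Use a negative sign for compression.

Free thermal expansion αLΔT = 10.5e-6 · 7950 · -29.4 = -2.454 mm.
The walls impose strain ε = −(-2.454)/7950 = 3.0870e-04; σ = Eε = 97400 · 3.0870e-04 = 30.07 MPa.

30.1 MPa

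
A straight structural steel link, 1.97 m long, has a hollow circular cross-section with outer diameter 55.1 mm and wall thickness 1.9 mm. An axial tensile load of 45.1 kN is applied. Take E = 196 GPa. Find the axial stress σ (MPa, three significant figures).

142 MPa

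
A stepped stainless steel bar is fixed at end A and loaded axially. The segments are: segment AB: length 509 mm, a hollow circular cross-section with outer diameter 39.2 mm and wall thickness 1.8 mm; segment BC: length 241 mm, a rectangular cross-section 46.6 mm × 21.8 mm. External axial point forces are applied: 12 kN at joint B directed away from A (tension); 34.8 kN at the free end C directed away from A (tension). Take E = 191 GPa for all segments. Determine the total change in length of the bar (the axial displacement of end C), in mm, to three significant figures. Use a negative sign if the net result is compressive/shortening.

Internal axial forces (sectioning from the free end, tension +): N_BC = 34.8 kN, N_AB = 46.8 kN.
A_AB = 211.5 mm².
A_BC = 1016 mm².
δ_AB = 46800·509/(211.5·191000) = 0.5897 mm
δ_BC = 34800·241/(1016·191000) = 0.04322 mm
δ = Σδ_i = 0.6329 mm.

0.633 mm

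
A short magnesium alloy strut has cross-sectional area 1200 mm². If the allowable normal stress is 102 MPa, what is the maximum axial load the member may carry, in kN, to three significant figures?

P_max = σ_allow · A = 102 · 1200 = 122400 N = 122.4 kN.

122 kN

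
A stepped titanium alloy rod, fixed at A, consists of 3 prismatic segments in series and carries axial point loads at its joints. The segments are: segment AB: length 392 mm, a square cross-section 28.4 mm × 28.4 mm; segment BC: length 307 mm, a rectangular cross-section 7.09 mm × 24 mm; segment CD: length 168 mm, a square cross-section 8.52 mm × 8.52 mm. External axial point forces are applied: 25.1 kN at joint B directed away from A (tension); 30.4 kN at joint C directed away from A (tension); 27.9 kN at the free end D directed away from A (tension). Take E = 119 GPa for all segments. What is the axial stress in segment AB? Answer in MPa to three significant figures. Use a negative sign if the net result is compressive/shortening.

Internal axial forces (sectioning from the free end, tension +): N_CD = 27.9 kN, N_BC = 58.3 kN, N_AB = 83.4 kN.
A_AB = 806.6 mm².
σ_AB = N_AB/A_AB = 83400/806.6 = 103.4 MPa.

103 MPa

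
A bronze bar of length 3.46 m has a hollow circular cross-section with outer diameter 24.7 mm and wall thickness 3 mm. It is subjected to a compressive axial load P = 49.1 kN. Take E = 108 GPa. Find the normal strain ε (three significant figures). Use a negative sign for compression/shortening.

-0.00222

A = 204.5 mm².
σ = N/A = -240.1 MPa; ε = σ/E = -240.1/108000 = -2.223e-03.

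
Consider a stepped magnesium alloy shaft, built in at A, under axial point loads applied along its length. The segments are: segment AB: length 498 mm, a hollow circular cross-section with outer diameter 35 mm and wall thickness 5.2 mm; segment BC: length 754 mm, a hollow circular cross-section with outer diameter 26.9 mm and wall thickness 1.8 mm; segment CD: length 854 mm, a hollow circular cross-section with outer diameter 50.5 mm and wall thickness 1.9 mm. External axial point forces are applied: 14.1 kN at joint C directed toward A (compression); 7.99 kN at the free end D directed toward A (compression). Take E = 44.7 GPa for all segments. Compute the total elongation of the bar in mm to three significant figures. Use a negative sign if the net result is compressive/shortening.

-3.66 mm

Internal axial forces (sectioning from the free end, tension +): N_CD = -7.99 kN, N_BC = -22.09 kN, N_AB = -22.09 kN.
A_AB = 486.8 mm².
A_BC = 141.9 mm².
A_CD = 290.1 mm².
δ_AB = -22090·498/(486.8·44700) = -0.5055 mm
δ_BC = -22090·754/(141.9·44700) = -2.625 mm
δ_CD = -7990·854/(290.1·44700) = -0.5262 mm
δ = Σδ_i = -3.657 mm.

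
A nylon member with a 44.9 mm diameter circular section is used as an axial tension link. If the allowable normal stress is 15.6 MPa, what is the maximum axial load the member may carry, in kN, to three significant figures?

24.7 kN

A = 1583 mm².
P_max = σ_allow · A = 15.6 · 1583 = 24700 N = 24.7 kN.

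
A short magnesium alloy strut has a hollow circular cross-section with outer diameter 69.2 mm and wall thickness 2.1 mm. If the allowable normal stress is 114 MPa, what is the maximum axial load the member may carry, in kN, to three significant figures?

50.5 kN

A = 442.7 mm².
P_max = σ_allow · A = 114 · 442.7 = 50470 N = 50.47 kN.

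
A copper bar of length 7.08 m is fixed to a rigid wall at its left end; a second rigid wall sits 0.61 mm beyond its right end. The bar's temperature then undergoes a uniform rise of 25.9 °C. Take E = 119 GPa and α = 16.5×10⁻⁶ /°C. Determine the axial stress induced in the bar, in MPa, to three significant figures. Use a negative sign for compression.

-40.6 MPa

Free thermal expansion αLΔT = 16.5e-6 · 7080 · 25.9 = 3.026 mm.
The walls engage after the gap closes; constrained expansion = 3.026 − 0.61 = 2.416 mm.
The walls impose strain ε = −(2.416)/7080 = -3.4119e-04; σ = Eε = 119000 · -3.4119e-04 = -40.6 MPa.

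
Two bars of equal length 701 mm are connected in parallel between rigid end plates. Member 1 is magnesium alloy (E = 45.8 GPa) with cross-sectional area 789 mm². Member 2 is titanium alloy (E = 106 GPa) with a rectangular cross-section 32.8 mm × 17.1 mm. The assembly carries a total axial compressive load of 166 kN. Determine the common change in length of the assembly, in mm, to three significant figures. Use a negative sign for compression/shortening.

A_2 = 560.9 mm².
Equal strain + equilibrium ⇒ each member carries load in proportion to AE: A₁E₁ = 36140000 N, A₂E₂ = 59450000 N, ΣAE = 95590000 N.
δ = PL/ΣAE = -166000·701/95590000 = -1.217 mm.

-1.22 mm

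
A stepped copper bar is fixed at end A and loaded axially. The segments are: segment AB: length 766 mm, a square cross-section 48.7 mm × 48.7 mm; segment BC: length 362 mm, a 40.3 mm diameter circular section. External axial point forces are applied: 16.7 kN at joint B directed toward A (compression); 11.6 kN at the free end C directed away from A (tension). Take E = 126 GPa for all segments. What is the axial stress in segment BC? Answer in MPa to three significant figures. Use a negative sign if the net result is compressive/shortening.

9.09 MPa

Internal axial forces (sectioning from the free end, tension +): N_BC = 11.6 kN, N_AB = -5.1 kN.
A_BC = 1276 mm².
σ_BC = N_BC/A_BC = 11600/1276 = 9.094 MPa.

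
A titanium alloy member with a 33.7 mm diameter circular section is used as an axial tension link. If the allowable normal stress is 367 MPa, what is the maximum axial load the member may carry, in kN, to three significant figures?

327 kN

A = 892 mm².
P_max = σ_allow · A = 367 · 892 = 327400 N = 327.4 kN.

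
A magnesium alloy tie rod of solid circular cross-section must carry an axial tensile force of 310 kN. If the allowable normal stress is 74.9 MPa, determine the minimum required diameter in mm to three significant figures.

Required area A ≥ P/σ_allow = 310000/74.9 = 4139 mm².
For a solid circular section, d ≥ √(4A/π) = 72.59 mm.

72.6 mm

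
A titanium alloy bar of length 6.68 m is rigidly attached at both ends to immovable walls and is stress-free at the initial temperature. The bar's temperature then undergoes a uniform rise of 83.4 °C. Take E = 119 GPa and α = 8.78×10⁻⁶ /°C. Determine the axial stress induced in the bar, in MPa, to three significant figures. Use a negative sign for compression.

-87.1 MPa

Free thermal expansion αLΔT = 8.78e-6 · 6680 · 83.4 = 4.891 mm.
The walls impose strain ε = −(4.891)/6680 = -7.3225e-04; σ = Eε = 119000 · -7.3225e-04 = -87.14 MPa.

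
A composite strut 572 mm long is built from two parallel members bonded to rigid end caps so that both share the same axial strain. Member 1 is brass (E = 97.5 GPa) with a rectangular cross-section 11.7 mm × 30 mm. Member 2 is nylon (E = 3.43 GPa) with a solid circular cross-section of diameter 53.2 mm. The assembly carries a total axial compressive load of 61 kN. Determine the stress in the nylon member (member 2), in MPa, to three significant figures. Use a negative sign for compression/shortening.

A_1 = 351 mm².
A_2 = 2223 mm².
Equal strain + equilibrium ⇒ each member carries load in proportion to AE: A₁E₁ = 34220000 N, A₂E₂ = 7624000 N, ΣAE = 41850000 N.
σ₂ = P·E₂/ΣAE = -61000·3430/41850000 = -5 MPa.

-5.00 MPa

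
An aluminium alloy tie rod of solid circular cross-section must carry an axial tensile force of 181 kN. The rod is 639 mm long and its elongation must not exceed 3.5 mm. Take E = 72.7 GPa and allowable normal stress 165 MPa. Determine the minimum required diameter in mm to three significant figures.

37.4 mm

Required area A ≥ P/σ_allow = 181000/165 = 1097 mm².
For a solid circular section, d ≥ √(4A/π) = 37.37 mm.
Elongation limit: A ≥ PL/(Eδ_allow) = 181000·639/(72700·3.5) = 454.5 mm² ⇒ d ≥ 24.06 mm.
The stress limit governs.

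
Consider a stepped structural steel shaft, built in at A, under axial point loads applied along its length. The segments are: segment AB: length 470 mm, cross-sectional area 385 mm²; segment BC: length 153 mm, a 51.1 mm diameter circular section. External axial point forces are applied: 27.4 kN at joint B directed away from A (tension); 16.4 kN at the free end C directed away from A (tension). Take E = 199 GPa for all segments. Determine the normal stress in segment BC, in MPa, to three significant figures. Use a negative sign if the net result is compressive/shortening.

Internal axial forces (sectioning from the free end, tension +): N_BC = 16.4 kN, N_AB = 43.8 kN.
A_BC = 2051 mm².
σ_BC = N_BC/A_BC = 16400/2051 = 7.997 MPa.

8.00 MPa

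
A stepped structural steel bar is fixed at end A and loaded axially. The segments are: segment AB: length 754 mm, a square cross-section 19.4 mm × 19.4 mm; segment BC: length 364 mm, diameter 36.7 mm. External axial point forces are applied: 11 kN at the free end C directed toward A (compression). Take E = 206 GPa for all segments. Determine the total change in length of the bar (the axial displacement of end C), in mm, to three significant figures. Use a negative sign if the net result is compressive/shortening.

-0.125 mm

Internal axial forces (sectioning from the free end, tension +): N_BC = -11 kN, N_AB = -11 kN.
A_AB = 376.4 mm².
A_BC = 1058 mm².
δ_AB = -11000·754/(376.4·206000) = -0.107 mm
δ_BC = -11000·364/(1058·206000) = -0.01837 mm
δ = Σδ_i = -0.1254 mm.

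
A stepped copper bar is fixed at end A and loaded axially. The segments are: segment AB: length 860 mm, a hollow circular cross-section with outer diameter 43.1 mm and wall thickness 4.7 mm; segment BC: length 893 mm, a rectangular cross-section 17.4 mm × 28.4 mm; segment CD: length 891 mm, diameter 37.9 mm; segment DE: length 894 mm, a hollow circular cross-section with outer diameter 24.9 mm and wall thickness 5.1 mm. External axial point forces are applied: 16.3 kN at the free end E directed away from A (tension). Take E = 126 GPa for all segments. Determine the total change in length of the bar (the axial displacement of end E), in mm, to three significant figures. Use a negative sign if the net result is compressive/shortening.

0.897 mm

Internal axial forces (sectioning from the free end, tension +): N_DE = 16.3 kN, N_CD = 16.3 kN, N_BC = 16.3 kN, N_AB = 16.3 kN.
A_AB = 567 mm².
A_BC = 494.2 mm².
A_CD = 1128 mm².
A_DE = 317.2 mm².
δ_AB = 16300·860/(567·126000) = 0.1962 mm
δ_BC = 16300·893/(494.2·126000) = 0.2338 mm
δ_CD = 16300·891/(1128·126000) = 0.1022 mm
δ_DE = 16300·894/(317.2·126000) = 0.3646 mm
δ = Σδ_i = 0.8967 mm.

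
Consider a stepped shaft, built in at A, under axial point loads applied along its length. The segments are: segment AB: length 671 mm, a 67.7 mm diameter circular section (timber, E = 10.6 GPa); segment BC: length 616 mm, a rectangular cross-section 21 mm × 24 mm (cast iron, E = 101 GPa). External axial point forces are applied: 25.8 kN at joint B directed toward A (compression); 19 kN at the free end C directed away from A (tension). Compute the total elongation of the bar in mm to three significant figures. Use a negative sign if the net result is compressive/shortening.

Internal axial forces (sectioning from the free end, tension +): N_BC = 19 kN, N_AB = -6.8 kN.
A_AB = 3600 mm².
A_BC = 504 mm².
δ_AB = -6800·671/(3600·10600) = -0.1196 mm
δ_BC = 19000·616/(504·101000) = 0.2299 mm
δ = Σδ_i = 0.1103 mm.

0.110 mm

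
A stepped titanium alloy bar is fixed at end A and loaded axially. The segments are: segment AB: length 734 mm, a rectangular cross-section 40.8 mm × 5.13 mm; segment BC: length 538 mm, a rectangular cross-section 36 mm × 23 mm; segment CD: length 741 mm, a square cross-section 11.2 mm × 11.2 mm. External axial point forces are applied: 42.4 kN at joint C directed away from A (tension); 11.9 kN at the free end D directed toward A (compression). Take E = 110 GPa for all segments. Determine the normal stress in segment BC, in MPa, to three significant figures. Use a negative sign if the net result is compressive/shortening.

36.8 MPa

Internal axial forces (sectioning from the free end, tension +): N_CD = -11.9 kN, N_BC = 30.5 kN, N_AB = 30.5 kN.
A_BC = 828 mm².
σ_BC = N_BC/A_BC = 30500/828 = 36.84 MPa.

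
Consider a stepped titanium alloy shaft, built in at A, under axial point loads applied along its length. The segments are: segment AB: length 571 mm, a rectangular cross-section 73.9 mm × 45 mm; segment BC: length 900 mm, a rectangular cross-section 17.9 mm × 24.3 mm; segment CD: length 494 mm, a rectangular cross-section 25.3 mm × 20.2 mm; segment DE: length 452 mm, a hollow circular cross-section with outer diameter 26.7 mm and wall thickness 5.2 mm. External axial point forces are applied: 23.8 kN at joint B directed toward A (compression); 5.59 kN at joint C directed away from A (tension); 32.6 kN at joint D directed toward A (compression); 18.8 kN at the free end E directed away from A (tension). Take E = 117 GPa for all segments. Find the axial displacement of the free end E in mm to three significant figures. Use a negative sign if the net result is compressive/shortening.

Internal axial forces (sectioning from the free end, tension +): N_DE = 18.8 kN, N_CD = -13.8 kN, N_BC = -8.21 kN, N_AB = -32.01 kN.
A_AB = 3326 mm².
A_BC = 435 mm².
A_CD = 511.1 mm².
A_DE = 351.2 mm².
δ_AB = -32010·571/(3326·117000) = -0.04698 mm
δ_BC = -8210·900/(435·117000) = -0.1452 mm
δ_CD = -13800·494/(511.1·117000) = -0.114 mm
δ_DE = 18800·452/(351.2·117000) = 0.2068 mm
δ = Σδ_i = -0.09939 mm.

-0.0994 mm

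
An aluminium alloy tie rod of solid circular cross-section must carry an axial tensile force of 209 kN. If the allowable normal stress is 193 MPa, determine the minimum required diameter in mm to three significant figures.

37.1 mm

Required area A ≥ P/σ_allow = 209000/193 = 1083 mm².
For a solid circular section, d ≥ √(4A/π) = 37.13 mm.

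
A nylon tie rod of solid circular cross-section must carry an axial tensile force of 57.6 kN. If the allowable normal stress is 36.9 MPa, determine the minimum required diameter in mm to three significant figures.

Required area A ≥ P/σ_allow = 57600/36.9 = 1561 mm².
For a solid circular section, d ≥ √(4A/π) = 44.58 mm.

44.6 mm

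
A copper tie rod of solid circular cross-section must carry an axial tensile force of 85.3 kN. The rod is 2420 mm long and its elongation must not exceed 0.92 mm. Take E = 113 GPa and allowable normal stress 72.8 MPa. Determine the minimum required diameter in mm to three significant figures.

50.3 mm

Required area A ≥ P/σ_allow = 85300/72.8 = 1172 mm².
For a solid circular section, d ≥ √(4A/π) = 38.62 mm.
Elongation limit: A ≥ PL/(Eδ_allow) = 85300·2420/(113000·0.92) = 1986 mm² ⇒ d ≥ 50.28 mm.
The elongation limit governs.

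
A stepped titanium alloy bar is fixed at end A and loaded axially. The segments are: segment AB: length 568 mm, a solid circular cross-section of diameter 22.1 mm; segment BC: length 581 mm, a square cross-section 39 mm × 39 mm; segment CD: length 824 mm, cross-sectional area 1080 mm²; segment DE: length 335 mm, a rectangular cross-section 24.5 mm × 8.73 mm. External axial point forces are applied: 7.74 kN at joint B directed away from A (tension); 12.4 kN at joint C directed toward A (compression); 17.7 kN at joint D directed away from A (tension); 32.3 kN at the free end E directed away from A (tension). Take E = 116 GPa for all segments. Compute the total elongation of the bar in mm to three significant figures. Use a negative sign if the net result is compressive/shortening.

Internal axial forces (sectioning from the free end, tension +): N_DE = 32.3 kN, N_CD = 50 kN, N_BC = 37.6 kN, N_AB = 45.34 kN.
A_AB = 383.6 mm².
A_BC = 1521 mm².
A_DE = 213.9 mm².
δ_AB = 45340·568/(383.6·116000) = 0.5788 mm
δ_BC = 37600·581/(1521·116000) = 0.1238 mm
δ_CD = 50000·824/(1080·116000) = 0.3289 mm
δ_DE = 32300·335/(213.9·116000) = 0.4361 mm
δ = Σδ_i = 1.468 mm.

1.47 mm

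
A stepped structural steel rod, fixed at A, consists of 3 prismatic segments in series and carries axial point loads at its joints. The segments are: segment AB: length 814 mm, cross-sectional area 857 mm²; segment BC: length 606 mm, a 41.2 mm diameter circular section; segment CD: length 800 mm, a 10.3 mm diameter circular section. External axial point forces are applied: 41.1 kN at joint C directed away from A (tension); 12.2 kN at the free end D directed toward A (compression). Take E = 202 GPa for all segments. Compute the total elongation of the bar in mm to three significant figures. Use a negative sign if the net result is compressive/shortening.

-0.379 mm

Internal axial forces (sectioning from the free end, tension +): N_CD = -12.2 kN, N_BC = 28.9 kN, N_AB = 28.9 kN.
A_BC = 1333 mm².
A_CD = 83.32 mm².
δ_AB = 28900·814/(857·202000) = 0.1359 mm
δ_BC = 28900·606/(1333·202000) = 0.06503 mm
δ_CD = -12200·800/(83.32·202000) = -0.5799 mm
δ = Σδ_i = -0.379 mm.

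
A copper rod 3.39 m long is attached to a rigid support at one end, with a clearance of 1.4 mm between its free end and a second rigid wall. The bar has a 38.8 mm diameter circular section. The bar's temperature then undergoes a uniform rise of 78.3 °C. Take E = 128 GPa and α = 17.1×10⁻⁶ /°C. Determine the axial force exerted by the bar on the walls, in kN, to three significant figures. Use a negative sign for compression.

-140 kN

Free thermal expansion αLΔT = 17.1e-6 · 3390 · 78.3 = 4.539 mm.
The walls engage after the gap closes; constrained expansion = 4.539 − 1.4 = 3.139 mm.
The walls impose strain ε = −(3.139)/3390 = -9.2595e-04; σ = Eε = 128000 · -9.2595e-04 = -118.5 MPa.
Wall reaction R = σ·A = -118.5·1182 = -140100 N = -140.1 kN.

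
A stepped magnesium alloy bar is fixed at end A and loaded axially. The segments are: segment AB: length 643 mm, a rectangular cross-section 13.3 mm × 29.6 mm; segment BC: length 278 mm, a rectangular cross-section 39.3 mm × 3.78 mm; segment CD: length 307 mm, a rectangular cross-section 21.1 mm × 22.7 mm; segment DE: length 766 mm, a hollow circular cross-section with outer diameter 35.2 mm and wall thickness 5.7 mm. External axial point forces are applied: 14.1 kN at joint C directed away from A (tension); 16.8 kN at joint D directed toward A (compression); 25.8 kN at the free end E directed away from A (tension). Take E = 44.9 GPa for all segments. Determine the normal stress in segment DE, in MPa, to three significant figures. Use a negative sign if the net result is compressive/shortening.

Internal axial forces (sectioning from the free end, tension +): N_DE = 25.8 kN, N_CD = 9 kN, N_BC = 23.1 kN, N_AB = 23.1 kN.
A_DE = 528.3 mm².
σ_DE = N_DE/A_DE = 25800/528.3 = 48.84 MPa.

48.8 MPa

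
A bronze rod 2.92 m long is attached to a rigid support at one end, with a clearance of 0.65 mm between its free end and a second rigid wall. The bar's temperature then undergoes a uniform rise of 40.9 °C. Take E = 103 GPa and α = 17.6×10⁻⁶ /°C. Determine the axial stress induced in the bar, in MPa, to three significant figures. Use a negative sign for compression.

-51.2 MPa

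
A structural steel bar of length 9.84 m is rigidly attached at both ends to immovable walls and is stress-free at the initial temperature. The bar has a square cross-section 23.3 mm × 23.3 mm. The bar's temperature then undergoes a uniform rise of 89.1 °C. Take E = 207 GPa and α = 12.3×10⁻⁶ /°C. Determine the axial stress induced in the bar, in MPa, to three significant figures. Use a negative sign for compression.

-227 MPa

Free thermal expansion αLΔT = 12.3e-6 · 9840 · 89.1 = 10.78 mm.
The walls impose strain ε = −(10.78)/9840 = -1.0959e-03; σ = Eε = 207000 · -1.0959e-03 = -226.9 MPa.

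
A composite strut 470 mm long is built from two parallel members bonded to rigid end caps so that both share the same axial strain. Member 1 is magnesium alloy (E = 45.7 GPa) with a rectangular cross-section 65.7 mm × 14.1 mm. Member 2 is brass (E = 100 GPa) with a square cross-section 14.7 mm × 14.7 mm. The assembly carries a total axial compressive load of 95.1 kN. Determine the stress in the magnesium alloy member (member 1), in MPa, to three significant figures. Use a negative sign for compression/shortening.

-68.0 MPa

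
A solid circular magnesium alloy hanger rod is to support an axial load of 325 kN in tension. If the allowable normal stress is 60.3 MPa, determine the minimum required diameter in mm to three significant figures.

Required area A ≥ P/σ_allow = 325000/60.3 = 5390 mm².
For a solid circular section, d ≥ √(4A/π) = 82.84 mm.

82.8 mm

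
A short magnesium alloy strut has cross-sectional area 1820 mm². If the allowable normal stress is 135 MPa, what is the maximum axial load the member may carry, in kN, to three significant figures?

P_max = σ_allow · A = 135 · 1820 = 245700 N = 245.7 kN.

246 kN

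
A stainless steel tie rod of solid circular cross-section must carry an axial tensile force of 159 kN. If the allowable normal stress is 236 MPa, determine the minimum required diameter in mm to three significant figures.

29.3 mm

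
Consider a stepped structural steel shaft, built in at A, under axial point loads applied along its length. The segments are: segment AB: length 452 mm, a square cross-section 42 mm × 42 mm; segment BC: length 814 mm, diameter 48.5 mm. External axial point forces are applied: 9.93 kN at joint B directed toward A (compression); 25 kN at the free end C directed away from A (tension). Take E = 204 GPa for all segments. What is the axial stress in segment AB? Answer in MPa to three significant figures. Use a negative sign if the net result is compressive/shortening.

Internal axial forces (sectioning from the free end, tension +): N_BC = 25 kN, N_AB = 15.07 kN.
A_AB = 1764 mm².
σ_AB = N_AB/A_AB = 15070/1764 = 8.543 MPa.

8.54 MPa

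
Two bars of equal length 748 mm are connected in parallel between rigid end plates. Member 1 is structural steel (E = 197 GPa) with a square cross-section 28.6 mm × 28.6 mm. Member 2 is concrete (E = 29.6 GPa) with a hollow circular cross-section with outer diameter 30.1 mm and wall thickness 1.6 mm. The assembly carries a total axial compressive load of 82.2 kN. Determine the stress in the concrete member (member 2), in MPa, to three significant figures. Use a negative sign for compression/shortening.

-14.7 MPa

A_1 = 818 mm².
A_2 = 143.3 mm².
Equal strain + equilibrium ⇒ each member carries load in proportion to AE: A₁E₁ = 161100000 N, A₂E₂ = 4240000 N, ΣAE = 165400000 N.
σ₂ = P·E₂/ΣAE = -82200·29600/165400000 = -14.71 MPa.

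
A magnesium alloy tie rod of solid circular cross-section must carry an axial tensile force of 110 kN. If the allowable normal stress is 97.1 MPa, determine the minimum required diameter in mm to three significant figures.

38.0 mm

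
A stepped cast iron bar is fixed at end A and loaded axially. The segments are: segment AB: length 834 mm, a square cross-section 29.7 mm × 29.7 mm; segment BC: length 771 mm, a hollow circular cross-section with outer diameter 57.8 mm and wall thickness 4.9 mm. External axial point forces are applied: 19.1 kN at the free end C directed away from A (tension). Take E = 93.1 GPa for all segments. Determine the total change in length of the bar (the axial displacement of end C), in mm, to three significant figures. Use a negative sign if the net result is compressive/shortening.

Internal axial forces (sectioning from the free end, tension +): N_BC = 19.1 kN, N_AB = 19.1 kN.
A_AB = 882.1 mm².
A_BC = 814.3 mm².
δ_AB = 19100·834/(882.1·93100) = 0.194 mm
δ_BC = 19100·771/(814.3·93100) = 0.1942 mm
δ = Σδ_i = 0.3882 mm.

0.388 mm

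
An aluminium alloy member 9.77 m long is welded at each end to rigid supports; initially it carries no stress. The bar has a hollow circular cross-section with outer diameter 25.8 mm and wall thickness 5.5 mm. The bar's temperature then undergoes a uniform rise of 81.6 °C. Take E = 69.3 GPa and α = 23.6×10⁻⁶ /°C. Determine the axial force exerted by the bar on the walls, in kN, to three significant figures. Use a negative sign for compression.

-46.8 kN

Free thermal expansion αLΔT = 23.6e-6 · 9770 · 81.6 = 18.81 mm.
The walls impose strain ε = −(18.81)/9770 = -1.9258e-03; σ = Eε = 69300 · -1.9258e-03 = -133.5 MPa.
Wall reaction R = σ·A = -133.5·350.8 = -46810 N = -46.81 kN.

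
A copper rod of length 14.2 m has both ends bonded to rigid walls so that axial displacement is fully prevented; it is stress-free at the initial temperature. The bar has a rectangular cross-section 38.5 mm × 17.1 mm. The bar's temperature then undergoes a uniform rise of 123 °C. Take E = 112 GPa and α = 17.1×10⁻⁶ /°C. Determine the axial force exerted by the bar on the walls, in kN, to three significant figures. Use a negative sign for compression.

-155 kN

Free thermal expansion αLΔT = 17.1e-6 · 14200 · 123 = 29.87 mm.
The walls impose strain ε = −(29.87)/14200 = -2.1033e-03; σ = Eε = 112000 · -2.1033e-03 = -235.6 MPa.
Wall reaction R = σ·A = -235.6·658.4 = -155100 N = -155.1 kN.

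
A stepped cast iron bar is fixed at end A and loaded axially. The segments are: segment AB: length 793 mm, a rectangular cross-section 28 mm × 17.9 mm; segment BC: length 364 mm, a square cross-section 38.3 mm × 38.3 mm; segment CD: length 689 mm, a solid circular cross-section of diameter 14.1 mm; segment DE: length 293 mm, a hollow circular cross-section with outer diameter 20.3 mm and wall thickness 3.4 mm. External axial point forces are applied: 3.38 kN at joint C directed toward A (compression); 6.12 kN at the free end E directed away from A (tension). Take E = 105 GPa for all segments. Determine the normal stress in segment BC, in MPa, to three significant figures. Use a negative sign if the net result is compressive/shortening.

1.87 MPa

Internal axial forces (sectioning from the free end, tension +): N_DE = 6.12 kN, N_CD = 6.12 kN, N_BC = 2.74 kN, N_AB = 2.74 kN.
A_BC = 1467 mm².
σ_BC = N_BC/A_BC = 2740/1467 = 1.868 MPa.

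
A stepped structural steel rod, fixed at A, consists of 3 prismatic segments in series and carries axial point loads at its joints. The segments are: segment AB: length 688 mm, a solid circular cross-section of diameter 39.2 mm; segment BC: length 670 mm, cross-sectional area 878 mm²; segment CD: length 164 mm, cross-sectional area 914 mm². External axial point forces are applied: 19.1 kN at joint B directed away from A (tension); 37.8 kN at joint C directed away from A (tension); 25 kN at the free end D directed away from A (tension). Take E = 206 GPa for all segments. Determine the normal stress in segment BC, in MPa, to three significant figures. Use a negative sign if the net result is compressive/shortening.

71.5 MPa

Internal axial forces (sectioning from the free end, tension +): N_CD = 25 kN, N_BC = 62.8 kN, N_AB = 81.9 kN.
σ_BC = N_BC/A_BC = 62800/878 = 71.53 MPa.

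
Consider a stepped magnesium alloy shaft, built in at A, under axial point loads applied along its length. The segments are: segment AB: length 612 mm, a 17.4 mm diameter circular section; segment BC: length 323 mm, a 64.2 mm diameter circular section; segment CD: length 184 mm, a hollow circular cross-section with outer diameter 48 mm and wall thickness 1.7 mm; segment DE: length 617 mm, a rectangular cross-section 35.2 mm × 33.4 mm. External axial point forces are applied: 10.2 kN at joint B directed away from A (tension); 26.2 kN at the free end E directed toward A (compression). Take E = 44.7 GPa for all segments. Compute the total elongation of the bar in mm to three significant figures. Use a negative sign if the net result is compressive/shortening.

Internal axial forces (sectioning from the free end, tension +): N_DE = -26.2 kN, N_CD = -26.2 kN, N_BC = -26.2 kN, N_AB = -16 kN.
A_AB = 237.8 mm².
A_BC = 3237 mm².
A_CD = 247.3 mm².
A_DE = 1176 mm².
δ_AB = -16000·612/(237.8·44700) = -0.9212 mm
δ_BC = -26200·323/(3237·44700) = -0.05848 mm
δ_CD = -26200·184/(247.3·44700) = -0.4361 mm
δ_DE = -26200·617/(1176·44700) = -0.3076 mm
δ = Σδ_i = -1.723 mm.

-1.72 mm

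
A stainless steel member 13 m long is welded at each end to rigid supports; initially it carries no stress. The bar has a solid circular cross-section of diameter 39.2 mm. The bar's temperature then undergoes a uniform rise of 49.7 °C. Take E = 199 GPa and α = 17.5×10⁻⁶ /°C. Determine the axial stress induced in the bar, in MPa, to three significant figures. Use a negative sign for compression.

-173 MPa

Free thermal expansion αLΔT = 17.5e-6 · 13000 · 49.7 = 11.31 mm.
The walls impose strain ε = −(11.31)/13000 = -8.6975e-04; σ = Eε = 199000 · -8.6975e-04 = -173.1 MPa.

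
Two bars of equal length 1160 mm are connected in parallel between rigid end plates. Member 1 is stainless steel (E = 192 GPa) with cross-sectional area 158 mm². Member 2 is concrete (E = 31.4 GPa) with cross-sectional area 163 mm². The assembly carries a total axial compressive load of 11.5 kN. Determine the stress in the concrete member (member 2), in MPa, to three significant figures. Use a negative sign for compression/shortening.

Equal strain + equilibrium ⇒ each member carries load in proportion to AE: A₁E₁ = 30340000 N, A₂E₂ = 5118000 N, ΣAE = 35450000 N.
σ₂ = P·E₂/ΣAE = -11500·31400/35450000 = -10.18 MPa.

-10.2 MPa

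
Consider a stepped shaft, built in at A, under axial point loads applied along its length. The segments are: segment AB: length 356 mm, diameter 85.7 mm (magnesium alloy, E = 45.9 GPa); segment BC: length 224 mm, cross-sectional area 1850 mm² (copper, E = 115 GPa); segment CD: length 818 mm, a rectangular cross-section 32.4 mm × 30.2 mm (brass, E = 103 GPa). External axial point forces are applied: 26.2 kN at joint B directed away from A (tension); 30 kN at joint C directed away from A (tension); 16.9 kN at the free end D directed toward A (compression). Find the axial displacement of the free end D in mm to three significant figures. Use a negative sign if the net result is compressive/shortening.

-0.0705 mm

Internal axial forces (sectioning from the free end, tension +): N_CD = -16.9 kN, N_BC = 13.1 kN, N_AB = 39.3 kN.
A_AB = 5768 mm².
A_CD = 978.5 mm².
δ_AB = 39300·356/(5768·45900) = 0.05284 mm
δ_BC = 13100·224/(1850·115000) = 0.01379 mm
δ_CD = -16900·818/(978.5·103000) = -0.1372 mm
δ = Σδ_i = -0.07053 mm.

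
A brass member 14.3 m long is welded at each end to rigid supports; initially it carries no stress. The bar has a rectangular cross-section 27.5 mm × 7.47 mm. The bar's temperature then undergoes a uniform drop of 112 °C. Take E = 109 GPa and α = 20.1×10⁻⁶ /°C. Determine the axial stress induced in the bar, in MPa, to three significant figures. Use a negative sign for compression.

Free thermal expansion αLΔT = 20.1e-6 · 14300 · -112 = -32.19 mm.
The walls impose strain ε = −(-32.19)/14300 = 2.2512e-03; σ = Eε = 109000 · 2.2512e-03 = 245.4 MPa.

245 MPa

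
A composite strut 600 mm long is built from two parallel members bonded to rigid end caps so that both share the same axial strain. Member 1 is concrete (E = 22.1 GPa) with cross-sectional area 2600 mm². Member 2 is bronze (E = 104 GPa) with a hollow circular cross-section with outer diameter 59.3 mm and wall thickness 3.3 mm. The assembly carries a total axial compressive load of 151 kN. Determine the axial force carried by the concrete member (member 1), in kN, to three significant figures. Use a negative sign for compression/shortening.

A_2 = 580.6 mm².
Equal strain + equilibrium ⇒ each member carries load in proportion to AE: A₁E₁ = 57460000 N, A₂E₂ = 60380000 N, ΣAE = 117800000 N.
F₁ = P·A₁E₁/ΣAE = -151000·57460000/117800000 = -73630 N.

-73.6 kN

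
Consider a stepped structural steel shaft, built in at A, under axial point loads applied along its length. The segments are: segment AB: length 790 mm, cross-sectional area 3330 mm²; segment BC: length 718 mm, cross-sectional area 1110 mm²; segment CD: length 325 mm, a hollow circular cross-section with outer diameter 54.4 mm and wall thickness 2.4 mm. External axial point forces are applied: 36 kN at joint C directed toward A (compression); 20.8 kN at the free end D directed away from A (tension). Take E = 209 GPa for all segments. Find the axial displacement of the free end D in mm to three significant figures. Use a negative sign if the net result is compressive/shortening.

0.0182 mm

Internal axial forces (sectioning from the free end, tension +): N_CD = 20.8 kN, N_BC = -15.2 kN, N_AB = -15.2 kN.
A_CD = 392.1 mm².
δ_AB = -15200·790/(3330·209000) = -0.01725 mm
δ_BC = -15200·718/(1110·209000) = -0.04704 mm
δ_CD = 20800·325/(392.1·209000) = 0.0825 mm
δ = Σδ_i = 0.0182 mm.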